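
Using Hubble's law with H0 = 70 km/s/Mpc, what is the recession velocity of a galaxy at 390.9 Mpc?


v = H0 * d = 70 * 390.9 = 27363.0

27363.0 km/s


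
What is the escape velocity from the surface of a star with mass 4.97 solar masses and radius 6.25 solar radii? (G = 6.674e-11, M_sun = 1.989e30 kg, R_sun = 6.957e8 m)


M = 4.97 * 1.989e30 kg = 9.88533e+30 kg; R = 6.25 * 6.957e8 m = 4.348125e+09 m. v_esc = sqrt(2GM/R) = sqrt(2 * 6.674e-11 * 9.88533e+30 / 4.348125e+09) = 550874.5066

550874.5066 m/s


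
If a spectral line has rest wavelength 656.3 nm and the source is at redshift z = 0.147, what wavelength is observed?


lam_obs = lam_emit * (1 + z) = 656.3 * (1 + 0.147) = 752.7761

752.7761 nm


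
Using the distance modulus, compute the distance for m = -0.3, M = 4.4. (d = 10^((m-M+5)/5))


d = 10^((m - M + 5)/5) = 10^((-0.3 - 4.4 + 5)/5) = 1.1482

1.1482 pc


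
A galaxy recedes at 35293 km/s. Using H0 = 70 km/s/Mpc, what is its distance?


d = v / H0 = 35293 / 70 = 504.1857

504.1857 Mpc


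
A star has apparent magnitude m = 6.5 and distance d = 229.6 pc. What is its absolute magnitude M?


M = m - 5*log10(d) + 5 = 6.5 - 5*log10(229.6) + 5 = -0.3049

-0.3049


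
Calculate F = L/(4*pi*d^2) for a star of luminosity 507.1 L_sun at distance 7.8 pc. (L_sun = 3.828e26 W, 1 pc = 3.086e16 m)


F = L / (4*pi*d^2) = 1.941e+29 / (4*pi*(2.407e+17)^2) = 2.666e-07

2.666e-07 W/m^2


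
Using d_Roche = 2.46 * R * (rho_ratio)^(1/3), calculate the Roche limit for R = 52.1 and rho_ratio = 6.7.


d_Roche = 2.46 * 52.1 * 6.7^(1/3) = 241.619

241.619


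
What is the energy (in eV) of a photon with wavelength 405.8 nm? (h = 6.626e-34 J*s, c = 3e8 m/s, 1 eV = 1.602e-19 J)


E = hc/lambda = 6.626e-34 * 3e8 / 4.058e-07 = 4.898e-19 J = 3.0577 eV

3.0577 eV


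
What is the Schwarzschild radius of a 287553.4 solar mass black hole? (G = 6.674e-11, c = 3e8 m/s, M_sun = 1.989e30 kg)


M = 287553.4 * 1.989e30 kg = 5.719437126e+35 kg. rs = 2GM/c^2 = 2 * 6.674e-11 * 5.719437126e+35 / (3e8)^2 = 8.483e+08

8.483e+08 m


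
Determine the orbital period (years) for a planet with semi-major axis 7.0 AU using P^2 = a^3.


P = a^(3/2) = 7.0^1.5 = 18.5203

18.5203 years


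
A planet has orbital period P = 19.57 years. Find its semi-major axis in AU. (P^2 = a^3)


a = P^(2/3) = 19.57^(2/3) = 7.2621

7.2621 AU


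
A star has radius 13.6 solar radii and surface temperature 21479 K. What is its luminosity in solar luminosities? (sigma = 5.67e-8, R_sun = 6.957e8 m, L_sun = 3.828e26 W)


R = 13.6 * 6.957e8 m = 9.46152e+09 m. L = 4*pi*R^2*sigma*T^4 = 4*pi*(9.46152e+09)^2 * 5.67e-8 * 21479^4 = 1.35759734e+31 W. L/L_sun = 1.35759734e+31 / 3.828e26 = 35464.9253

35464.9253 L_sun


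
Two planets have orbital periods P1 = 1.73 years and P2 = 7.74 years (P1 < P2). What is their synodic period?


1/P_syn = |1/P1 - 1/P2| = |1/1.73 - 1/7.74| => P_syn = 2.228

2.228 years


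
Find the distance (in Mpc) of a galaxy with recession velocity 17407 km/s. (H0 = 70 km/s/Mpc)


d = v / H0 = 17407 / 70 = 248.6714

248.6714 Mpc


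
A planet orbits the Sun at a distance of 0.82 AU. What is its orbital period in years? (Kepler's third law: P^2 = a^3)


P = a^(3/2) = 0.82^1.5 = 0.7425

0.7425 years


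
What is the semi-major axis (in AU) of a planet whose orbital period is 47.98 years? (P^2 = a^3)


a = P^(2/3) = 47.98^(2/3) = 13.204

13.204 AU


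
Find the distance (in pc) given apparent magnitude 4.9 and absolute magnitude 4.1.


d = 10^((m - M + 5)/5) = 10^((4.9 - 4.1 + 5)/5) = 14.4544

14.4544 pc


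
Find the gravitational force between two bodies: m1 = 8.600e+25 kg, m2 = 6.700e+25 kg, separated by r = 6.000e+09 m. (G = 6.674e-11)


F = G*m1*m2/r^2 = 6.674e-11 * 8.600e+25 * 6.700e+25 / (6.000e+09)^2 = 6.674e-11 * 5.762e+51 / 3.600e+19 = 1.068e+22

1.068e+22 N


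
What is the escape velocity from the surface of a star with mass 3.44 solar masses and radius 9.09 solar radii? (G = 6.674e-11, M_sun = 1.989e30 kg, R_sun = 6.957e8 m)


M = 3.44 * 1.989e30 kg = 6.84216e+30 kg; R = 9.09 * 6.957e8 m = 6.323913e+09 m. v_esc = sqrt(2GM/R) = sqrt(2 * 6.674e-11 * 6.84216e+30 / 6.323913e+09) = 380024.6507

380024.6507 m/s


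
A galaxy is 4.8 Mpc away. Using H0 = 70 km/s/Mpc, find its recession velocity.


v = H0 * d = 70 * 4.8 = 336.0

336.0 km/s


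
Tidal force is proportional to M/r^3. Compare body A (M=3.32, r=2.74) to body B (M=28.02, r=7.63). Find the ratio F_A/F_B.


Ratio = (M1/r1^3) / (M2/r2^3) = (3.32/2.74^3) / (28.02/7.63^3) = 2.5585

2.5585


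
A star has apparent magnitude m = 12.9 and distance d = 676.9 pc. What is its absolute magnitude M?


M = m - 5*log10(d) + 5 = 12.9 - 5*log10(676.9) + 5 = 3.7474

3.7474


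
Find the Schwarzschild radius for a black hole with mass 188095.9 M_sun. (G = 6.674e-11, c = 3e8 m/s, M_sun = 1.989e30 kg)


M = 188095.9 * 1.989e30 kg = 3.741227451e+35 kg. rs = 2GM/c^2 = 2 * 6.674e-11 * 3.741227451e+35 / (3e8)^2 = 5.549e+08

5.549e+08 m


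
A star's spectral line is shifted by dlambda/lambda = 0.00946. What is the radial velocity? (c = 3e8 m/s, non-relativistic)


v = (dlambda/lambda) * c = 0.00946 * 3e8 = 2.838e+06

2.838e+06 m/s


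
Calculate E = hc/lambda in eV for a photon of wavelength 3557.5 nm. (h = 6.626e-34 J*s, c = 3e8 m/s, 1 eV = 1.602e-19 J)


E = hc/lambda = 6.626e-34 * 3e8 / 3.558e-06 = 5.588e-20 J = 0.3488 eV

0.3488 eV


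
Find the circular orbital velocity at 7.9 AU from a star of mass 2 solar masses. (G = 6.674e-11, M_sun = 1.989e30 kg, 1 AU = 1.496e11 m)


v = sqrt(GM/r) = sqrt(6.674e-11 * 3.978e+30 / 1.182e+12) = 14988.085

14988.085 m/s


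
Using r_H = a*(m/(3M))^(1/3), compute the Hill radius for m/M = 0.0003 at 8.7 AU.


r_H = a * (m/3M)^(1/3) = 8.7 * (0.0003/3)^(1/3) = 0.4038

0.4038 AU


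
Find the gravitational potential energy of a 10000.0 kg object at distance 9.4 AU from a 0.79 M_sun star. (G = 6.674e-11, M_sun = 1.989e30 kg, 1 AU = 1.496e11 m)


M = 0.79 * 1.989e30 kg = 1.57131e+30 kg; r = 9.4 AU * 1.496e11 m/AU = 1.40624e+12 m. U = -GM*m/r = -(6.674e-11 * 1.57131e+30 * 10000.0) / 1.40624e+12 = -7.457e+11

-7.457e+11 J


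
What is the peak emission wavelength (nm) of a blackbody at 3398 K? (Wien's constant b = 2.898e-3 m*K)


lam_max = b / T = 2.898e-3 / 3398 = 8.529e-07 m = 852.8546 nm

852.8546 nm


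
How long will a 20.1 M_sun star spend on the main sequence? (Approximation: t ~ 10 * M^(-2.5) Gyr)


t = 10 * M^(-2.5) = 10 * 20.1^(-2.5) = 0.0055

0.0055 Gyr


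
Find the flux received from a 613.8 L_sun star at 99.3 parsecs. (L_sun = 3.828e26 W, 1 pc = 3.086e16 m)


F = L / (4*pi*d^2) = 2.350e+29 / (4*pi*(3.064e+18)^2) = 1.991e-09

1.991e-09 W/m^2


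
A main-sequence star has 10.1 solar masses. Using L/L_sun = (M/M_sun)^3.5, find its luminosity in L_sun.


L/L_sun = (M/M_sun)^3.5 = 10.1^3.5 = 3274.3478

3274.3478 L_sun


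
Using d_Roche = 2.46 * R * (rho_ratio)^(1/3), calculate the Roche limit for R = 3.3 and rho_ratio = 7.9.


d_Roche = 2.46 * 3.3 * 7.9^(1/3) = 16.1681

16.1681


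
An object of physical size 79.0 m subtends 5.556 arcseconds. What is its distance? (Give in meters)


D = size / theta_rad, theta_rad = 5.556 * pi/(180*3600) = 2.694e-05, D = 2.933e+06

2.933e+06 m


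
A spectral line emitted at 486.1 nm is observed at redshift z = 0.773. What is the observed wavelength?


lam_obs = lam_emit * (1 + z) = 486.1 * (1 + 0.773) = 861.8553

861.8553 nm


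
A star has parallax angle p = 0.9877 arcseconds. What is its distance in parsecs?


d = 1/p = 1/0.9877 = 1.0125

1.0125 pc


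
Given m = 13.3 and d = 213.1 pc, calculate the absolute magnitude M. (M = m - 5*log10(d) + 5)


M = m - 5*log10(d) + 5 = 13.3 - 5*log10(213.1) + 5 = 6.6571

6.6571


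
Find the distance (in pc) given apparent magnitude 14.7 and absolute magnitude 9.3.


d = 10^((m - M + 5)/5) = 10^((14.7 - 9.3 + 5)/5) = 120.2264

120.2264 pc


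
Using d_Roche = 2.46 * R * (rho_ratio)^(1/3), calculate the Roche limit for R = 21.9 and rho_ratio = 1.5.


d_Roche = 2.46 * 21.9 * 1.5^(1/3) = 61.6703

61.6703


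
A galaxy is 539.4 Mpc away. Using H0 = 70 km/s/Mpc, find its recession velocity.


v = H0 * d = 70 * 539.4 = 37758.0

37758.0 km/s


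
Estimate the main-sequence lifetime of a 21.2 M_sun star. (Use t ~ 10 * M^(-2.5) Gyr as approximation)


t = 10 * M^(-2.5) = 10 * 21.2^(-2.5) = 0.0048

0.0048 Gyr


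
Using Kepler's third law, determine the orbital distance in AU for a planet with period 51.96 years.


a = P^(2/3) = 51.96^(2/3) = 13.9245

13.9245 AU


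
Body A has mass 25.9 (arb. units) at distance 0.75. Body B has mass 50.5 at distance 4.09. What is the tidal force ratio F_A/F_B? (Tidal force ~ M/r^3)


Ratio = (M1/r1^3) / (M2/r2^3) = (25.9/0.75^3) / (50.5/4.09^3) = 83.1753

83.1753


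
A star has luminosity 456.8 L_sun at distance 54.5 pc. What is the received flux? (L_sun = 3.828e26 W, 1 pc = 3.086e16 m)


F = L / (4*pi*d^2) = 1.749e+29 / (4*pi*(1.682e+18)^2) = 4.919e-09

4.919e-09 W/m^2


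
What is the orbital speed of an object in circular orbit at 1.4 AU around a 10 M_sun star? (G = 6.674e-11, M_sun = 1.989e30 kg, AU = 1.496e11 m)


v = sqrt(GM/r) = sqrt(6.674e-11 * 1.989e+31 / 2.094e+11) = 79612.393

79612.393 m/s


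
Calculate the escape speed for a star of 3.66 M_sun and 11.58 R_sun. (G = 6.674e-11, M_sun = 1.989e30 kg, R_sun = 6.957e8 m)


M = 3.66 * 1.989e30 kg = 7.27974e+30 kg; R = 11.58 * 6.957e8 m = 8.056206e+09 m. v_esc = sqrt(2GM/R) = sqrt(2 * 6.674e-11 * 7.27974e+30 / 8.056206e+09) = 347296.7761

347296.7761 m/s


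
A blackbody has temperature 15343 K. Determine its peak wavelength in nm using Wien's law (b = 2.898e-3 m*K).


lam_max = b / T = 2.898e-3 / 15343 = 1.889e-07 m = 188.8809 nm

188.8809 nm


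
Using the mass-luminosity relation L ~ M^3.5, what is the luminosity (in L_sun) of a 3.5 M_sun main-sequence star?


L/L_sun = (M/M_sun)^3.5 = 3.5^3.5 = 80.2118

80.2118 L_sun


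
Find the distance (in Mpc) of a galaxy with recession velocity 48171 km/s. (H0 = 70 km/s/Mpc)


d = v / H0 = 48171 / 70 = 688.1571

688.1571 Mpc


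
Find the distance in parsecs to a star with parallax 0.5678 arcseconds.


d = 1/p = 1/0.5678 = 1.7612

1.7612 pc


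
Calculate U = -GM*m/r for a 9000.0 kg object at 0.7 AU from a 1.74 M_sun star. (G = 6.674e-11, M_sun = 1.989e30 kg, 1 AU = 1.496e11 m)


M = 1.74 * 1.989e30 kg = 3.46086e+30 kg; r = 0.7 AU * 1.496e11 m/AU = 1.0472e+11 m. U = -GM*m/r = -(6.674e-11 * 3.46086e+30 * 9000.0) / 1.0472e+11 = -1.985e+13

-1.985e+13 J


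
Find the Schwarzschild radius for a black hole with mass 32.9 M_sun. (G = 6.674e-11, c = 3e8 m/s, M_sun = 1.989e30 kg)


M = 32.9 * 1.989e30 kg = 6.54381e+31 kg. rs = 2GM/c^2 = 2 * 6.674e-11 * 6.54381e+31 / (3e8)^2 = 97051.9732

97051.9732 m


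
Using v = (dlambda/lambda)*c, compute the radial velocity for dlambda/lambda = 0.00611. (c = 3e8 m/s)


v = (dlambda/lambda) * c = 0.00611 * 3e8 = 1.833e+06

1.833e+06 m/s


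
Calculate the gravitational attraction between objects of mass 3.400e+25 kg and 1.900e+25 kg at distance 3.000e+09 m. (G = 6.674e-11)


F = G*m1*m2/r^2 = 6.674e-11 * 3.400e+25 * 1.900e+25 / (3.000e+09)^2 = 6.674e-11 * 6.460e+50 / 9.000e+18 = 4.790e+21

4.790e+21 N


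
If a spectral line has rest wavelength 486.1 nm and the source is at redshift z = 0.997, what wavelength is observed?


lam_obs = lam_emit * (1 + z) = 486.1 * (1 + 0.997) = 970.7417

970.7417 nm


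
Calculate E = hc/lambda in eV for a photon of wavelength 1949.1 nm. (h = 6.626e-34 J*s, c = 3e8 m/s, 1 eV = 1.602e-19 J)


E = hc/lambda = 6.626e-34 * 3e8 / 1.949e-06 = 1.020e-19 J = 0.6366 eV

0.6366 eV


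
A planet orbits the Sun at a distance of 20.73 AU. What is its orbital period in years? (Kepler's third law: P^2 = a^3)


P = a^(3/2) = 20.73^1.5 = 94.3841

94.3841 years


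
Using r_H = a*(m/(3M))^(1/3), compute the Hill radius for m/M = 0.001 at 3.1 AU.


r_H = a * (m/3M)^(1/3) = 3.1 * (0.001/3)^(1/3) = 0.2149

0.2149 AU


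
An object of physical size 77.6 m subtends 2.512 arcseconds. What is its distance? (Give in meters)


D = size / theta_rad, theta_rad = 2.512 * pi/(180*3600) = 1.218e-05, D = 6.372e+06

6.372e+06 m


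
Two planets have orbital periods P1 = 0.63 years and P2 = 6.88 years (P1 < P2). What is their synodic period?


1/P_syn = |1/P1 - 1/P2| = |1/0.63 - 1/6.88| => P_syn = 0.6935

0.6935 years


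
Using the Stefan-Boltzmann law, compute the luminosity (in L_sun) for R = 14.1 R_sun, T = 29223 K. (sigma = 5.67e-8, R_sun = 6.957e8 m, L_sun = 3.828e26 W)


R = 14.1 * 6.957e8 m = 9.80937e+09 m. L = 4*pi*R^2*sigma*T^4 = 4*pi*(9.80937e+09)^2 * 5.67e-8 * 29223^4 = 5.000049999e+31 W. L/L_sun = 5.000049999e+31 / 3.828e26 = 130617.8161

130617.8161 L_sun


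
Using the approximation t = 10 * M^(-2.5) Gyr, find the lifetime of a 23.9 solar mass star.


t = 10 * M^(-2.5) = 10 * 23.9^(-2.5) = 0.0036

0.0036 Gyr


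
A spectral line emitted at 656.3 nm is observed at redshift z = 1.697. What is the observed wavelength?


lam_obs = lam_emit * (1 + z) = 656.3 * (1 + 1.697) = 1770.0411

1770.0411 nm


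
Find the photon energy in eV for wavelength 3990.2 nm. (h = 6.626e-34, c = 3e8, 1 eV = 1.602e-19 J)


E = hc/lambda = 6.626e-34 * 3e8 / 3.990e-06 = 4.982e-20 J = 0.311 eV

0.311 eV


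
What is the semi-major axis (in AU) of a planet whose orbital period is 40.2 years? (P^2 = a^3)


a = P^(2/3) = 40.2^(2/3) = 11.735

11.735 AU


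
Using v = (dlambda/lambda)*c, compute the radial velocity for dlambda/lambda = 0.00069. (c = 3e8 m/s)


v = (dlambda/lambda) * c = 0.00069 * 3e8 = 207000.0

207000.0 m/s


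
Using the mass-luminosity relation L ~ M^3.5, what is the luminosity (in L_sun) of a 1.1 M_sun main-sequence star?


L/L_sun = (M/M_sun)^3.5 = 1.1^3.5 = 1.396

1.396 L_sun


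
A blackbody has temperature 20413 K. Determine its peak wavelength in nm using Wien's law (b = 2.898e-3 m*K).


lam_max = b / T = 2.898e-3 / 20413 = 1.420e-07 m = 141.9684 nm

141.9684 nm


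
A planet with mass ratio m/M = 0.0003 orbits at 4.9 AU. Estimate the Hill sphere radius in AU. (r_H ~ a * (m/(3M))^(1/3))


r_H = a * (m/3M)^(1/3) = 4.9 * (0.0003/3)^(1/3) = 0.2274

0.2274 AU


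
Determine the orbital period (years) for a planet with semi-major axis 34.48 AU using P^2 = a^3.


P = a^(3/2) = 34.48^1.5 = 202.4654

202.4654 years


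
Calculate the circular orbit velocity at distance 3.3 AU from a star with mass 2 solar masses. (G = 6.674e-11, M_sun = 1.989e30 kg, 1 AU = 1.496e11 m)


v = sqrt(GM/r) = sqrt(6.674e-11 * 3.978e+30 / 4.937e+11) = 23190.1055

23190.1055 m/s


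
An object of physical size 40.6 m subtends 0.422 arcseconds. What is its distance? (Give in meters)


D = size / theta_rad, theta_rad = 0.422 * pi/(180*3600) = 2.046e-06, D = 1.984e+07

1.984e+07 m


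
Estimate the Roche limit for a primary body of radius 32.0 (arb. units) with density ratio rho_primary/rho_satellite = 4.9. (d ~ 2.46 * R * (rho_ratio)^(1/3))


d_Roche = 2.46 * 32.0 * 4.9^(1/3) = 133.7059

133.7059


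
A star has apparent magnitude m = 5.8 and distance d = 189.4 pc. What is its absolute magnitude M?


M = m - 5*log10(d) + 5 = 5.8 - 5*log10(189.4) + 5 = -0.5869

-0.5869


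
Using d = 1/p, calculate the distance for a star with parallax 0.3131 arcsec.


d = 1/p = 1/0.3131 = 3.1939

3.1939 pc


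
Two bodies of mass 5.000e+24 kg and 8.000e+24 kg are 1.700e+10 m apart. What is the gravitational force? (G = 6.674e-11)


F = G*m1*m2/r^2 = 6.674e-11 * 5.000e+24 * 8.000e+24 / (1.700e+10)^2 = 6.674e-11 * 4.000e+49 / 2.890e+20 = 9.237e+18

9.237e+18 N


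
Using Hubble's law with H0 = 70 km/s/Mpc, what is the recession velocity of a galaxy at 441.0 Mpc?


v = H0 * d = 70 * 441.0 = 30870.0

30870.0 km/s


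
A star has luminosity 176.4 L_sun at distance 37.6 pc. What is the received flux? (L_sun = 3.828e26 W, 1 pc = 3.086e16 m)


F = L / (4*pi*d^2) = 6.753e+28 / (4*pi*(1.160e+18)^2) = 3.991e-09

3.991e-09 W/m^2


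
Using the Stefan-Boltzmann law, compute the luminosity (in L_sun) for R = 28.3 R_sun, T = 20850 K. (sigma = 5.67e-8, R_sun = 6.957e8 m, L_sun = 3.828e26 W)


R = 28.3 * 6.957e8 m = 1.968831e+10 m. L = 4*pi*R^2*sigma*T^4 = 4*pi*(1.968831e+10)^2 * 5.67e-8 * 20850^4 = 5.219561727e+31 W. L/L_sun = 5.219561727e+31 / 3.828e26 = 136352.1872

136352.1872 L_sun


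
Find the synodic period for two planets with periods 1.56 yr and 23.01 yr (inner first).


1/P_syn = |1/P1 - 1/P2| = |1/1.56 - 1/23.01| => P_syn = 1.6735

1.6735 years


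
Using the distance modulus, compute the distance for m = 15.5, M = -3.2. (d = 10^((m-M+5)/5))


d = 10^((m - M + 5)/5) = 10^((15.5 - -3.2 + 5)/5) = 54954.0874

54954.0874 pc


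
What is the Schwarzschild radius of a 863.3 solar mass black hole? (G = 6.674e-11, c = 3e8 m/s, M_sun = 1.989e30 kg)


M = 863.3 * 1.989e30 kg = 1.7171037e+33 kg. rs = 2GM/c^2 = 2 * 6.674e-11 * 1.7171037e+33 / (3e8)^2 = 2.547e+06

2.547e+06 m


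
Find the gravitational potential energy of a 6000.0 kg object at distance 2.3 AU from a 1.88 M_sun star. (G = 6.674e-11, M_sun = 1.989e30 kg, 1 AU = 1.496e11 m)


M = 1.88 * 1.989e30 kg = 3.73932e+30 kg; r = 2.3 AU * 1.496e11 m/AU = 3.4408e+11 m. U = -GM*m/r = -(6.674e-11 * 3.73932e+30 * 6000.0) / 3.4408e+11 = -4.352e+12

-4.352e+12 J


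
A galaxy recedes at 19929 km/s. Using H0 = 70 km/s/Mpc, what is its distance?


d = v / H0 = 19929 / 70 = 284.7

284.7 Mpc


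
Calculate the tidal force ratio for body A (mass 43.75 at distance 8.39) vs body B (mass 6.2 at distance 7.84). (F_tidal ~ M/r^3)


Ratio = (M1/r1^3) / (M2/r2^3) = (43.75/8.39^3) / (6.2/7.84^3) = 5.7577

5.7577


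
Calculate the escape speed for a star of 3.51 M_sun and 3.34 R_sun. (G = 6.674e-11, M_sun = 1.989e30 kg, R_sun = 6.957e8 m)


M = 3.51 * 1.989e30 kg = 6.98139e+30 kg; R = 3.34 * 6.957e8 m = 2.323638e+09 m. v_esc = sqrt(2GM/R) = sqrt(2 * 6.674e-11 * 6.98139e+30 / 2.323638e+09) = 633278.6019

633278.6019 m/s


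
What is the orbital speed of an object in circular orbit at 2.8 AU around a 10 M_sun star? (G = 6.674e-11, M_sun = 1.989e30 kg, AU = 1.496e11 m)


v = sqrt(GM/r) = sqrt(6.674e-11 * 1.989e+31 / 4.189e+11) = 56294.4629

56294.4629 m/s


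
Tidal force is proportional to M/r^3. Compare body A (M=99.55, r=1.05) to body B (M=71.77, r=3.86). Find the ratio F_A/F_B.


Ratio = (M1/r1^3) / (M2/r2^3) = (99.55/1.05^3) / (71.77/3.86^3) = 68.9116

68.9116


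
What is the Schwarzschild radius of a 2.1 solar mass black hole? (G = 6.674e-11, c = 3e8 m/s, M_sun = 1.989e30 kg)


M = 2.1 * 1.989e30 kg = 4.1769e+30 kg. rs = 2GM/c^2 = 2 * 6.674e-11 * 4.1769e+30 / (3e8)^2 = 6194.8068

6194.8068 m


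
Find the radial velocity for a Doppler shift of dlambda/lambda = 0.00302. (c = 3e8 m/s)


v = (dlambda/lambda) * c = 0.00302 * 3e8 = 906000.0

906000.0 m/s


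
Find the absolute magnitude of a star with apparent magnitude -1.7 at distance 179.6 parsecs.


M = m - 5*log10(d) + 5 = -1.7 - 5*log10(179.6) + 5 = -7.9715

-7.9715


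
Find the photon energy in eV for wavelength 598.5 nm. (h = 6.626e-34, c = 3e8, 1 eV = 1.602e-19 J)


E = hc/lambda = 6.626e-34 * 3e8 / 5.985e-07 = 3.321e-19 J = 2.0732 eV

2.0732 eV


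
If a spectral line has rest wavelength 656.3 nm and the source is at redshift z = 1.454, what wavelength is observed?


lam_obs = lam_emit * (1 + z) = 656.3 * (1 + 1.454) = 1610.5602

1610.5602 nm


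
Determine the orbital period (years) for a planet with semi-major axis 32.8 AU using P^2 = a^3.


P = a^(3/2) = 32.8^1.5 = 187.8498

187.8498 years


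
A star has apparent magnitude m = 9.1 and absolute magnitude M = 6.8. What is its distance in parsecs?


d = 10^((m - M + 5)/5) = 10^((9.1 - 6.8 + 5)/5) = 28.8403

28.8403 pc


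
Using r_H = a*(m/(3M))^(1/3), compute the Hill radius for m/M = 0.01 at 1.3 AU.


r_H = a * (m/3M)^(1/3) = 1.3 * (0.01/3)^(1/3) = 0.1942

0.1942 AU


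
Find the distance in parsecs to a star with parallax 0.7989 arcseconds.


d = 1/p = 1/0.7989 = 1.2517

1.2517 pc


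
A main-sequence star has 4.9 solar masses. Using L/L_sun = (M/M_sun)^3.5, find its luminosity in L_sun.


L/L_sun = (M/M_sun)^3.5 = 4.9^3.5 = 260.4272

260.4272 L_sun


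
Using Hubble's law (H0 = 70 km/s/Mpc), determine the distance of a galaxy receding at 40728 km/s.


d = v / H0 = 40728 / 70 = 581.8286

581.8286 Mpc


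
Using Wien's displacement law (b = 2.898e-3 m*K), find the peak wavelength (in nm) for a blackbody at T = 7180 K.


lam_max = b / T = 2.898e-3 / 7180 = 4.036e-07 m = 403.6212 nm

403.6212 nm


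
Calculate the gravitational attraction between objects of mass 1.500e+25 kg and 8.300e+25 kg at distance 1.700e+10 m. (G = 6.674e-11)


F = G*m1*m2/r^2 = 6.674e-11 * 1.500e+25 * 8.300e+25 / (1.700e+10)^2 = 6.674e-11 * 1.245e+51 / 2.890e+20 = 2.875e+20

2.875e+20 N


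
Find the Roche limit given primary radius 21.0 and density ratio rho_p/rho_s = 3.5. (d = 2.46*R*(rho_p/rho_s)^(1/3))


d_Roche = 2.46 * 21.0 * 3.5^(1/3) = 78.4351

78.4351


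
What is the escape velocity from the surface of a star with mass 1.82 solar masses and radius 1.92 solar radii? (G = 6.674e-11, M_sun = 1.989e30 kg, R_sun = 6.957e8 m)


M = 1.82 * 1.989e30 kg = 3.61998e+30 kg; R = 1.92 * 6.957e8 m = 1.335744e+09 m. v_esc = sqrt(2GM/R) = sqrt(2 * 6.674e-11 * 3.61998e+30 / 1.335744e+09) = 601450.0544

601450.0544 m/s


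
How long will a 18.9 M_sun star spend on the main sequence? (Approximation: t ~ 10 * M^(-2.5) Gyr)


t = 10 * M^(-2.5) = 10 * 18.9^(-2.5) = 0.0064

0.0064 Gyr


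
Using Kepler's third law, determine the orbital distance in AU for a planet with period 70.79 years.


a = P^(2/3) = 70.79^(2/3) = 17.1125

17.1125 AU


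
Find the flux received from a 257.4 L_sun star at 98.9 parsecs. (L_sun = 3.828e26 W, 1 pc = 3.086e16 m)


F = L / (4*pi*d^2) = 9.853e+28 / (4*pi*(3.052e+18)^2) = 8.418e-10

8.418e-10 W/m^2


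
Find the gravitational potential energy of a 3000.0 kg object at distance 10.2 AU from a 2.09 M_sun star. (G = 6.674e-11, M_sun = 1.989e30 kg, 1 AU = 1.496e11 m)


M = 2.09 * 1.989e30 kg = 4.15701e+30 kg; r = 10.2 AU * 1.496e11 m/AU = 1.52592e+12 m. U = -GM*m/r = -(6.674e-11 * 4.15701e+30 * 3000.0) / 1.52592e+12 = -5.455e+11

-5.455e+11 J


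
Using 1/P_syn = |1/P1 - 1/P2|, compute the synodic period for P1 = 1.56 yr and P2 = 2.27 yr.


1/P_syn = |1/P1 - 1/P2| = |1/1.56 - 1/2.27| => P_syn = 4.9876

4.9876 years


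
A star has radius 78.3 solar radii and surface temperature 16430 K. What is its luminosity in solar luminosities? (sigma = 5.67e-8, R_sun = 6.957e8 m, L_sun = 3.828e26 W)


R = 78.3 * 6.957e8 m = 5.447331e+10 m. L = 4*pi*R^2*sigma*T^4 = 4*pi*(5.447331e+10)^2 * 5.67e-8 * 16430^4 = 1.540673836e+32 W. L/L_sun = 1.540673836e+32 / 3.828e26 = 402474.8789

402474.8789 L_sun


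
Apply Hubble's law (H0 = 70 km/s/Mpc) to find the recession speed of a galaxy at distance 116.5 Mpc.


v = H0 * d = 70 * 116.5 = 8155.0

8155.0 km/s


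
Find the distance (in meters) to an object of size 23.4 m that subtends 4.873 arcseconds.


D = size / theta_rad, theta_rad = 4.873 * pi/(180*3600) = 2.362e-05, D = 990477.4197

990477.4197 m


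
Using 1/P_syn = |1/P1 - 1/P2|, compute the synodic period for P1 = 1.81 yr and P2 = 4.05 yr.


1/P_syn = |1/P1 - 1/P2| = |1/1.81 - 1/4.05| => P_syn = 3.2725

3.2725 years


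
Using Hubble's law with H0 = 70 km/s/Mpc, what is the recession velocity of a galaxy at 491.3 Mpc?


v = H0 * d = 70 * 491.3 = 34391.0

34391.0 km/s


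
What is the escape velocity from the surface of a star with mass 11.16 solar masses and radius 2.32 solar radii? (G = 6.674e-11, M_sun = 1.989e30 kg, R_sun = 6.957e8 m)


M = 11.16 * 1.989e30 kg = 2.219724e+31 kg; R = 2.32 * 6.957e8 m = 1.614024e+09 m. v_esc = sqrt(2GM/R) = sqrt(2 * 6.674e-11 * 2.219724e+31 / 1.614024e+09) = 1.355e+06

1.355e+06 m/s


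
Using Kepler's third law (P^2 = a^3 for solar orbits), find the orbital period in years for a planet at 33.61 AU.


P = a^(3/2) = 33.61^1.5 = 194.8511

194.8511 years


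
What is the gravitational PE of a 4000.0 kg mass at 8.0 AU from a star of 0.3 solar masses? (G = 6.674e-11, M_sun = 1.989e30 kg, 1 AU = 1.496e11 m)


M = 0.3 * 1.989e30 kg = 5.967e+29 kg; r = 8.0 AU * 1.496e11 m/AU = 1.1968e+12 m. U = -GM*m/r = -(6.674e-11 * 5.967e+29 * 4000.0) / 1.1968e+12 = -1.331e+11

-1.331e+11 J


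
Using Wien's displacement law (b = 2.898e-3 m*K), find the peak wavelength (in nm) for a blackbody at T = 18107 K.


lam_max = b / T = 2.898e-3 / 18107 = 1.600e-07 m = 160.0486 nm

160.0486 nm


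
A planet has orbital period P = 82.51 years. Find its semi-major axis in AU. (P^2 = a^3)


a = P^(2/3) = 82.51^(2/3) = 18.9527

18.9527 AU


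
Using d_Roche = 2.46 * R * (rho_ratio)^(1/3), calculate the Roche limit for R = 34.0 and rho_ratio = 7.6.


d_Roche = 2.46 * 34.0 * 7.6^(1/3) = 164.4442

164.4442


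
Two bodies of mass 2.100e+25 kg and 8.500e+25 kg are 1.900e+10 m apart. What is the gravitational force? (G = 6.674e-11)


F = G*m1*m2/r^2 = 6.674e-11 * 2.100e+25 * 8.500e+25 / (1.900e+10)^2 = 6.674e-11 * 1.785e+51 / 3.610e+20 = 3.300e+20

3.300e+20 N


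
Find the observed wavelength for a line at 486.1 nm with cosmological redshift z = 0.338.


lam_obs = lam_emit * (1 + z) = 486.1 * (1 + 0.338) = 650.4018

650.4018 nm


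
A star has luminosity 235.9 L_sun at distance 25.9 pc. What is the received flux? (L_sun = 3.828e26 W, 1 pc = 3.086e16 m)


F = L / (4*pi*d^2) = 9.030e+28 / (4*pi*(7.993e+17)^2) = 1.125e-08

1.125e-08 W/m^2


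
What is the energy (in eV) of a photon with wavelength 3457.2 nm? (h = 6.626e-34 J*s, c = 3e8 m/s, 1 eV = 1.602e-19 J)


E = hc/lambda = 6.626e-34 * 3e8 / 3.457e-06 = 5.750e-20 J = 0.3589 eV

0.3589 eV


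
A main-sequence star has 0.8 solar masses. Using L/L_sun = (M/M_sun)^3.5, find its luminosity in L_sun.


L/L_sun = (M/M_sun)^3.5 = 0.8^3.5 = 0.4579

0.4579 L_sun


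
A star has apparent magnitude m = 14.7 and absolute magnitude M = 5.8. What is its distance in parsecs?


d = 10^((m - M + 5)/5) = 10^((14.7 - 5.8 + 5)/5) = 602.5596

602.5596 pc


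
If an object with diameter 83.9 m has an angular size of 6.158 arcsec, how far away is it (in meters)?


D = size / theta_rad, theta_rad = 6.158 * pi/(180*3600) = 2.985e-05, D = 2.810e+06

2.810e+06 m


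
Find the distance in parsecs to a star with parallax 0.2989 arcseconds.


d = 1/p = 1/0.2989 = 3.3456

3.3456 pc


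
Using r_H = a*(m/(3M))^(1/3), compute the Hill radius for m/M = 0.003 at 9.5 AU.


r_H = a * (m/3M)^(1/3) = 9.5 * (0.003/3)^(1/3) = 0.95

0.95 AU


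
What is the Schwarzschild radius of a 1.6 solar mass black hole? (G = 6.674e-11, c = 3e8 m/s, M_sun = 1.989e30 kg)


M = 1.6 * 1.989e30 kg = 3.1824e+30 kg. rs = 2GM/c^2 = 2 * 6.674e-11 * 3.1824e+30 / (3e8)^2 = 4719.8528

4719.8528 m


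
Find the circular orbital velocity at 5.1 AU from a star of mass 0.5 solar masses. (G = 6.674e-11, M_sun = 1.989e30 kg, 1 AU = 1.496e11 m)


v = sqrt(GM/r) = sqrt(6.674e-11 * 9.945e+29 / 7.630e+11) = 9327.0566

9327.0566 m/s


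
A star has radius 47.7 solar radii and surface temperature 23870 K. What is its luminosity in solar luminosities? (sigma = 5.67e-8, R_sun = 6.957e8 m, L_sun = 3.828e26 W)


R = 47.7 * 6.957e8 m = 3.318489e+10 m. L = 4*pi*R^2*sigma*T^4 = 4*pi*(3.318489e+10)^2 * 5.67e-8 * 23870^4 = 2.547319169e+32 W. L/L_sun = 2.547319169e+32 / 3.828e26 = 665443.879

665443.879 L_sun


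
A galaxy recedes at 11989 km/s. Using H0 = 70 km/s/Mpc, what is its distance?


d = v / H0 = 11989 / 70 = 171.2714

171.2714 Mpc


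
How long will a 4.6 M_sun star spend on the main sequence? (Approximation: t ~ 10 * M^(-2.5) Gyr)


t = 10 * M^(-2.5) = 10 * 4.6^(-2.5) = 0.2203

0.2203 Gyr


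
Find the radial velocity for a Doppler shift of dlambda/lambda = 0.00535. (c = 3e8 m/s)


v = (dlambda/lambda) * c = 0.00535 * 3e8 = 1.605e+06

1.605e+06 m/s


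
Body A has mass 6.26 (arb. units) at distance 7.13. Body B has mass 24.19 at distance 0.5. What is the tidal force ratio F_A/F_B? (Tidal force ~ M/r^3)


Ratio = (M1/r1^3) / (M2/r2^3) = (6.26/7.13^3) / (24.19/0.5^3) = 8.924e-05

8.924e-05


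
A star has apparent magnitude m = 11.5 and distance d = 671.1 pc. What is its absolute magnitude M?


M = m - 5*log10(d) + 5 = 11.5 - 5*log10(671.1) + 5 = 2.3661

2.3661


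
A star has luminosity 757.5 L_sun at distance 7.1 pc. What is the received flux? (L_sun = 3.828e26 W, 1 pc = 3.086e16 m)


F = L / (4*pi*d^2) = 2.900e+29 / (4*pi*(2.191e+17)^2) = 4.807e-07

4.807e-07 W/m^2


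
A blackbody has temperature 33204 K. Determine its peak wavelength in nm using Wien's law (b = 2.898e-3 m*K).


lam_max = b / T = 2.898e-3 / 33204 = 8.728e-08 m = 87.2786 nm

87.2786 nm


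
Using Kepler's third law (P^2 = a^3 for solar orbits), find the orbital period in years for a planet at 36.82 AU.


P = a^(3/2) = 36.82^1.5 = 223.4219

223.4219 years


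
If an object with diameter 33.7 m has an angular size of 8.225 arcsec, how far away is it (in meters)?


D = size / theta_rad, theta_rad = 8.225 * pi/(180*3600) = 3.988e-05, D = 845121.4554

845121.4554 m


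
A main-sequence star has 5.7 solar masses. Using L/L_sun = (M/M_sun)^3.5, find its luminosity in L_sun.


L/L_sun = (M/M_sun)^3.5 = 5.7^3.5 = 442.1422

442.1422 L_sun


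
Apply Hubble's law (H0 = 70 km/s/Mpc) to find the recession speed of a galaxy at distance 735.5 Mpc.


v = H0 * d = 70 * 735.5 = 51485.0

51485.0 km/s


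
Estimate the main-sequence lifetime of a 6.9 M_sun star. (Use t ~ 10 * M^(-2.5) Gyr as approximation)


t = 10 * M^(-2.5) = 10 * 6.9^(-2.5) = 0.08

0.08 Gyr


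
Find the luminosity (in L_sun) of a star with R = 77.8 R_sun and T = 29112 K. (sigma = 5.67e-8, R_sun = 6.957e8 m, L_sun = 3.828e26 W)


R = 77.8 * 6.957e8 m = 5.412546e+10 m. L = 4*pi*R^2*sigma*T^4 = 4*pi*(5.412546e+10)^2 * 5.67e-8 * 29112^4 = 1.499285338e+33 W. L/L_sun = 1.499285338e+33 / 3.828e26 = 3.917e+06

3.917e+06 L_sun


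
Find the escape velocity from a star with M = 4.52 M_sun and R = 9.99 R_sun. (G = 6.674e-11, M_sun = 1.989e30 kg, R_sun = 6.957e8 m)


M = 4.52 * 1.989e30 kg = 8.99028e+30 kg; R = 9.99 * 6.957e8 m = 6.950043e+09 m. v_esc = sqrt(2GM/R) = sqrt(2 * 6.674e-11 * 8.99028e+30 / 6.950043e+09) = 415528.6396

415528.6396 m/s


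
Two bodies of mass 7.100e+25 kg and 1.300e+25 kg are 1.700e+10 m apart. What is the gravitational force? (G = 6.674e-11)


F = G*m1*m2/r^2 = 6.674e-11 * 7.100e+25 * 1.300e+25 / (1.700e+10)^2 = 6.674e-11 * 9.230e+50 / 2.890e+20 = 2.132e+20

2.132e+20 N


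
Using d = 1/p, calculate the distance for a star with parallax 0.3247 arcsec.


d = 1/p = 1/0.3247 = 3.0798

3.0798 pc


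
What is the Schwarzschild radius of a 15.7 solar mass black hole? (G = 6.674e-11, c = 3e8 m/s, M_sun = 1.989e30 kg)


M = 15.7 * 1.989e30 kg = 3.12273e+31 kg. rs = 2GM/c^2 = 2 * 6.674e-11 * 3.12273e+31 / (3e8)^2 = 46313.5556

46313.5556 m


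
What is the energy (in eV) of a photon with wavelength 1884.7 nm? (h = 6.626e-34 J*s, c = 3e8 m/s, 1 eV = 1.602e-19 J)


E = hc/lambda = 6.626e-34 * 3e8 / 1.885e-06 = 1.055e-19 J = 0.6584 eV

0.6584 eV


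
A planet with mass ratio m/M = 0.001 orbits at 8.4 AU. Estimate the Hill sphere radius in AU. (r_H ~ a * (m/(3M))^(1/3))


r_H = a * (m/3M)^(1/3) = 8.4 * (0.001/3)^(1/3) = 0.5824

0.5824 AU


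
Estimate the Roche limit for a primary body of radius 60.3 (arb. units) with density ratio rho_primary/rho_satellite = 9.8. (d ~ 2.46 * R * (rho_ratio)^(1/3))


d_Roche = 2.46 * 60.3 * 9.8^(1/3) = 317.4396

317.4396


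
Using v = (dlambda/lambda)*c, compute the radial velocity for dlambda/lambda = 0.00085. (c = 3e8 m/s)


v = (dlambda/lambda) * c = 0.00085 * 3e8 = 255000.0

255000.0 m/s


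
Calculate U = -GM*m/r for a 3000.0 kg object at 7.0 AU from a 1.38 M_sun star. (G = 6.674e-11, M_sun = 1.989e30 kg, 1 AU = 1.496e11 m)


M = 1.38 * 1.989e30 kg = 2.74482e+30 kg; r = 7.0 AU * 1.496e11 m/AU = 1.0472e+12 m. U = -GM*m/r = -(6.674e-11 * 2.74482e+30 * 3000.0) / 1.0472e+12 = -5.248e+11

-5.248e+11 J


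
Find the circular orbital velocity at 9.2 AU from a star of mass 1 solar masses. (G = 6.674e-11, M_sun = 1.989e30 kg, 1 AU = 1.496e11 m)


v = sqrt(GM/r) = sqrt(6.674e-11 * 1.989e+30 / 1.376e+12) = 9820.8885

9820.8885 m/s


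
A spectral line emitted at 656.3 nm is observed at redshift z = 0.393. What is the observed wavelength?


lam_obs = lam_emit * (1 + z) = 656.3 * (1 + 0.393) = 914.2259

914.2259 nm


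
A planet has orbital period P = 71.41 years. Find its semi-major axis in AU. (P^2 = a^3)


a = P^(2/3) = 71.41^(2/3) = 17.2123

17.2123 AU


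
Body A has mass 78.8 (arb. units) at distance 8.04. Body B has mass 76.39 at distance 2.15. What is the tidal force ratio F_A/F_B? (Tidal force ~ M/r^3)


Ratio = (M1/r1^3) / (M2/r2^3) = (78.8/8.04^3) / (76.39/2.15^3) = 0.0197

0.0197


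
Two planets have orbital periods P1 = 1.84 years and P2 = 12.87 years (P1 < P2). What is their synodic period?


1/P_syn = |1/P1 - 1/P2| = |1/1.84 - 1/12.87| => P_syn = 2.1469

2.1469 years


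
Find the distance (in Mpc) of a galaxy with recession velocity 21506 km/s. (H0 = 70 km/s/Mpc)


d = v / H0 = 21506 / 70 = 307.2286

307.2286 Mpc


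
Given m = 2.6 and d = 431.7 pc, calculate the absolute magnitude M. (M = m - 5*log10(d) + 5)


M = m - 5*log10(d) + 5 = 2.6 - 5*log10(431.7) + 5 = -5.5759

-5.5759


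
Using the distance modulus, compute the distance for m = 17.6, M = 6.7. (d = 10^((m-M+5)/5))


d = 10^((m - M + 5)/5) = 10^((17.6 - 6.7 + 5)/5) = 1513.5612

1513.5612 pc


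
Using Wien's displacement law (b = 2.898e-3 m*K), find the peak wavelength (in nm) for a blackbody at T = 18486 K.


lam_max = b / T = 2.898e-3 / 18486 = 1.568e-07 m = 156.7673 nm

156.7673 nm


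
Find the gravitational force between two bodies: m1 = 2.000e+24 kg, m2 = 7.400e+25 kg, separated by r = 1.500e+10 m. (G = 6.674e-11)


F = G*m1*m2/r^2 = 6.674e-11 * 2.000e+24 * 7.400e+25 / (1.500e+10)^2 = 6.674e-11 * 1.480e+50 / 2.250e+20 = 4.390e+19

4.390e+19 N


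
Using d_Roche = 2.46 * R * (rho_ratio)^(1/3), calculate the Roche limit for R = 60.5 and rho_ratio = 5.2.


d_Roche = 2.46 * 60.5 * 5.2^(1/3) = 257.8447

257.8447


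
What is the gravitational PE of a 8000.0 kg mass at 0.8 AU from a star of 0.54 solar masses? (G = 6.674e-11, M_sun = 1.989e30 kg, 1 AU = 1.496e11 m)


M = 0.54 * 1.989e30 kg = 1.07406e+30 kg; r = 0.8 AU * 1.496e11 m/AU = 1.1968e+11 m. U = -GM*m/r = -(6.674e-11 * 1.07406e+30 * 8000.0) / 1.1968e+11 = -4.792e+12

-4.792e+12 J


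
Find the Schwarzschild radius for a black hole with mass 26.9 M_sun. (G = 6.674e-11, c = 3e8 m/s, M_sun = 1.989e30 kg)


M = 26.9 * 1.989e30 kg = 5.35041e+31 kg. rs = 2GM/c^2 = 2 * 6.674e-11 * 5.35041e+31 / (3e8)^2 = 79352.5252

79352.5252 m


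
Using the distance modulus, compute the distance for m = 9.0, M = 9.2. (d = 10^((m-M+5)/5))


d = 10^((m - M + 5)/5) = 10^((9.0 - 9.2 + 5)/5) = 9.1201

9.1201 pc


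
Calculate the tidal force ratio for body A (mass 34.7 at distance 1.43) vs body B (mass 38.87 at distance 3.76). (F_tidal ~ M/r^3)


Ratio = (M1/r1^3) / (M2/r2^3) = (34.7/1.43^3) / (38.87/3.76^3) = 16.2282

16.2282


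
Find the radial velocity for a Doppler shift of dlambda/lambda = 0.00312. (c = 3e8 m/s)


v = (dlambda/lambda) * c = 0.00312 * 3e8 = 936000.0

936000.0 m/s


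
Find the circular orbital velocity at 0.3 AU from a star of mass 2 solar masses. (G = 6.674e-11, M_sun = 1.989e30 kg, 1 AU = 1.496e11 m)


v = sqrt(GM/r) = sqrt(6.674e-11 * 3.978e+30 / 4.488e+10) = 76912.8787

76912.8787 m/s


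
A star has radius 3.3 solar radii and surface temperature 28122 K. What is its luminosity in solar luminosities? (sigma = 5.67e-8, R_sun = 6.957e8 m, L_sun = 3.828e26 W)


R = 3.3 * 6.957e8 m = 2.29581e+09 m. L = 4*pi*R^2*sigma*T^4 = 4*pi*(2.29581e+09)^2 * 5.67e-8 * 28122^4 = 2.348819398e+30 W. L/L_sun = 2.348819398e+30 / 3.828e26 = 6135.8918

6135.8918 L_sun


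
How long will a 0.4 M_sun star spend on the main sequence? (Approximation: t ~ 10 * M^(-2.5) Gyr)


t = 10 * M^(-2.5) = 10 * 0.4^(-2.5) = 98.8212

98.8212 Gyr


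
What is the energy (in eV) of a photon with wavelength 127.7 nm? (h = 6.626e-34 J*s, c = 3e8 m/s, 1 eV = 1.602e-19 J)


E = hc/lambda = 6.626e-34 * 3e8 / 1.277e-07 = 1.557e-18 J = 9.7167 eV

9.7167 eV


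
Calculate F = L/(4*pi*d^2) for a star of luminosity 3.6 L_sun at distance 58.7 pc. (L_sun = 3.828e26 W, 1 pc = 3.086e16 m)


F = L / (4*pi*d^2) = 1.378e+27 / (4*pi*(1.811e+18)^2) = 3.342e-11

3.342e-11 W/m^2


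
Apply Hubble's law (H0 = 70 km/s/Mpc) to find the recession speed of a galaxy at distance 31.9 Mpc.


v = H0 * d = 70 * 31.9 = 2233.0

2233.0 km/s


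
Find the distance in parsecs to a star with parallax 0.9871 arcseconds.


d = 1/p = 1/0.9871 = 1.0131

1.0131 pc


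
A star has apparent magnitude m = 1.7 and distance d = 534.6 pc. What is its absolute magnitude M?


M = m - 5*log10(d) + 5 = 1.7 - 5*log10(534.6) + 5 = -6.9401

-6.9401


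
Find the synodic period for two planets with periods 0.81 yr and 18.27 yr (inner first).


1/P_syn = |1/P1 - 1/P2| = |1/0.81 - 1/18.27| => P_syn = 0.8476

0.8476 years


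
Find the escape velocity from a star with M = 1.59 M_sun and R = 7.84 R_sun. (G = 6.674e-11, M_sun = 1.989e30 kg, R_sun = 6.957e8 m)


M = 1.59 * 1.989e30 kg = 3.16251e+30 kg; R = 7.84 * 6.957e8 m = 5.454288e+09 m. v_esc = sqrt(2GM/R) = sqrt(2 * 6.674e-11 * 3.16251e+30 / 5.454288e+09) = 278198.651

278198.651 m/s


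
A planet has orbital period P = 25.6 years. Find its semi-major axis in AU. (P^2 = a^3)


a = P^(2/3) = 25.6^(2/3) = 8.6861

8.6861 AU


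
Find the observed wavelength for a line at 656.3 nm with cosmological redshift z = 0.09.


lam_obs = lam_emit * (1 + z) = 656.3 * (1 + 0.09) = 715.367

715.367 nm


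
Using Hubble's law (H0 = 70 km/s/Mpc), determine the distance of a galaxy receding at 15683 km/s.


d = v / H0 = 15683 / 70 = 224.0429

224.0429 Mpc


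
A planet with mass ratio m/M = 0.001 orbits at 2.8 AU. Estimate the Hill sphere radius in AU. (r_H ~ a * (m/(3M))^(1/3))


r_H = a * (m/3M)^(1/3) = 2.8 * (0.001/3)^(1/3) = 0.1941

0.1941 AU


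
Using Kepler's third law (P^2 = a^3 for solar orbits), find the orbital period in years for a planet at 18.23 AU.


P = a^(3/2) = 18.23^1.5 = 77.8359

77.8359 years


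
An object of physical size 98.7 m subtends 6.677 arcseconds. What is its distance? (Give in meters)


D = size / theta_rad, theta_rad = 6.677 * pi/(180*3600) = 3.237e-05, D = 3.049e+06

3.049e+06 m


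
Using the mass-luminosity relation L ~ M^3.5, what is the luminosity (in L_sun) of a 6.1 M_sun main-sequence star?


L/L_sun = (M/M_sun)^3.5 = 6.1^3.5 = 560.6017

560.6017 L_sun


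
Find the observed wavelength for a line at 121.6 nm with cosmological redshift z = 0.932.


lam_obs = lam_emit * (1 + z) = 121.6 * (1 + 0.932) = 234.9312

234.9312 nm


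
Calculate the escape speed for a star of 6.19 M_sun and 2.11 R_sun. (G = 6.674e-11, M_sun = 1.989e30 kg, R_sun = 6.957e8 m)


M = 6.19 * 1.989e30 kg = 1.231191e+31 kg; R = 2.11 * 6.957e8 m = 1.467927e+09 m. v_esc = sqrt(2GM/R) = sqrt(2 * 6.674e-11 * 1.231191e+31 / 1.467927e+09) = 1.058e+06

1.058e+06 m/s
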